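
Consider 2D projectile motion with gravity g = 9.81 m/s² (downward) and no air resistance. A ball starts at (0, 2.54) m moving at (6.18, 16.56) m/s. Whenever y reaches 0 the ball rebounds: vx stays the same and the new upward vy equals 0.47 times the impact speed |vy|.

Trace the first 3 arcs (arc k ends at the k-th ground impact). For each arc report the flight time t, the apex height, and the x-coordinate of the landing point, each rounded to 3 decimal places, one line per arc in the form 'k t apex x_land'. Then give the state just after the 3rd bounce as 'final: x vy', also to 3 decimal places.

Arc 1: start y=2.540, vy=16.560 → t=3.523, apex=16.517, x_land=21.773, impact vy=-18.002
  bounce: vy ← 0.47·18.002 = 8.461
Arc 2: start y=0.000, vy=8.461 → t=1.725, apex=3.649, x_land=32.433, impact vy=-8.461
  bounce: vy ← 0.47·8.461 = 3.977
Arc 3: start y=0.000, vy=3.977 → t=0.811, apex=0.806, x_land=37.443, impact vy=-3.977
  bounce: vy ← 0.47·3.977 = 1.869

1 3.523 16.517 21.773
2 1.725 3.649 32.433
3 0.811 0.806 37.443
final: 37.443 1.869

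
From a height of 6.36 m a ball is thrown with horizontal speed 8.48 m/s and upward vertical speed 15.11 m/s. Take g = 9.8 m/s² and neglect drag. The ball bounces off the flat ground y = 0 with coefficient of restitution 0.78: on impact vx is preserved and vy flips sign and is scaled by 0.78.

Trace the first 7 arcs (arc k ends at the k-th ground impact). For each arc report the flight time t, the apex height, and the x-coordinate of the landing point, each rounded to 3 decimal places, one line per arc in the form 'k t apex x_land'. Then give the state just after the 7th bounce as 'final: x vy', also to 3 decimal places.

Arc 1: start y=6.360, vy=15.110 → t=3.459, apex=18.009, x_land=29.332, impact vy=-18.787
  bounce: vy ← 0.78·18.787 = 14.654
Arc 2: start y=0.000, vy=14.654 → t=2.991, apex=10.956, x_land=54.692, impact vy=-14.654
  bounce: vy ← 0.78·14.654 = 11.430
Arc 3: start y=0.000, vy=11.430 → t=2.333, apex=6.666, x_land=74.474, impact vy=-11.430
  bounce: vy ← 0.78·11.430 = 8.916
Arc 4: start y=0.000, vy=8.916 → t=1.820, apex=4.056, x_land=89.903, impact vy=-8.916
  bounce: vy ← 0.78·8.916 = 6.954
Arc 5: start y=0.000, vy=6.954 → t=1.419, apex=2.467, x_land=101.938, impact vy=-6.954
  bounce: vy ← 0.78·6.954 = 5.424
Arc 6: start y=0.000, vy=5.424 → t=1.107, apex=1.501, x_land=111.326, impact vy=-5.424
  bounce: vy ← 0.78·5.424 = 4.231
Arc 7: start y=0.000, vy=4.231 → t=0.863, apex=0.913, x_land=118.648, impact vy=-4.231
  bounce: vy ← 0.78·4.231 = 3.300

1 3.459 18.009 29.332
2 2.991 10.956 54.692
3 2.333 6.666 74.474
4 1.820 4.056 89.903
5 1.419 2.467 101.938
6 1.107 1.501 111.326
7 0.863 0.913 118.648
final: 118.648 3.300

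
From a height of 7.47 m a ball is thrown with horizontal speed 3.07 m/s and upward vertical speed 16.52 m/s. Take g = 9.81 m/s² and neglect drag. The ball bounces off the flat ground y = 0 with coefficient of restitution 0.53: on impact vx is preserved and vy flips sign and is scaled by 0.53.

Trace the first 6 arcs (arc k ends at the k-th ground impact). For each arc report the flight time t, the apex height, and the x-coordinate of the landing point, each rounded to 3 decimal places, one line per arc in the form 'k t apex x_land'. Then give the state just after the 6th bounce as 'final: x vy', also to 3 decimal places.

1 3.772 21.380 11.579
2 2.213 6.006 18.373
3 1.173 1.687 21.974
4 0.622 0.474 23.883
5 0.329 0.133 24.894
6 0.175 0.037 25.430
final: 25.430 0.454

Arc 1: start y=7.470, vy=16.520 → t=3.772, apex=21.380, x_land=11.579, impact vy=-20.481
  bounce: vy ← 0.53·20.481 = 10.855
Arc 2: start y=0.000, vy=10.855 → t=2.213, apex=6.006, x_land=18.373, impact vy=-10.855
  bounce: vy ← 0.53·10.855 = 5.753
Arc 3: start y=0.000, vy=5.753 → t=1.173, apex=1.687, x_land=21.974, impact vy=-5.753
  bounce: vy ← 0.53·5.753 = 3.049
Arc 4: start y=0.000, vy=3.049 → t=0.622, apex=0.474, x_land=23.883, impact vy=-3.049
  bounce: vy ← 0.53·3.049 = 1.616
Arc 5: start y=0.000, vy=1.616 → t=0.329, apex=0.133, x_land=24.894, impact vy=-1.616
  bounce: vy ← 0.53·1.616 = 0.857
Arc 6: start y=0.000, vy=0.857 → t=0.175, apex=0.037, x_land=25.430, impact vy=-0.857
  bounce: vy ← 0.53·0.857 = 0.454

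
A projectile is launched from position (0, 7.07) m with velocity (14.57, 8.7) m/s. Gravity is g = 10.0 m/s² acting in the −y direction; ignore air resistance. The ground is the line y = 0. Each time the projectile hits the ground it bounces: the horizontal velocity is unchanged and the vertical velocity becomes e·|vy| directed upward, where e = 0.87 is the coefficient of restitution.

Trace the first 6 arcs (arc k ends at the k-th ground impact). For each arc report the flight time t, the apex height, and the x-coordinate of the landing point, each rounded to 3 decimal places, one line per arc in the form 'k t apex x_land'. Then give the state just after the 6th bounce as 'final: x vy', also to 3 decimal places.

1 2.343 10.854 34.143
2 2.564 8.216 71.497
3 2.230 6.219 103.994
4 1.940 4.707 132.267
5 1.688 3.563 156.864
6 1.469 2.697 178.263
final: 178.263 6.389

Arc 1: start y=7.070, vy=8.700 → t=2.343, apex=10.854, x_land=34.143, impact vy=-14.734
  bounce: vy ← 0.87·14.734 = 12.819
Arc 2: start y=0.000, vy=12.819 → t=2.564, apex=8.216, x_land=71.497, impact vy=-12.819
  bounce: vy ← 0.87·12.819 = 11.152
Arc 3: start y=0.000, vy=11.152 → t=2.230, apex=6.219, x_land=103.994, impact vy=-11.152
  bounce: vy ← 0.87·11.152 = 9.702
Arc 4: start y=0.000, vy=9.702 → t=1.940, apex=4.707, x_land=132.267, impact vy=-9.702
  bounce: vy ← 0.87·9.702 = 8.441
Arc 5: start y=0.000, vy=8.441 → t=1.688, apex=3.563, x_land=156.864, impact vy=-8.441
  bounce: vy ← 0.87·8.441 = 7.344
Arc 6: start y=0.000, vy=7.344 → t=1.469, apex=2.697, x_land=178.263, impact vy=-7.344
  bounce: vy ← 0.87·7.344 = 6.389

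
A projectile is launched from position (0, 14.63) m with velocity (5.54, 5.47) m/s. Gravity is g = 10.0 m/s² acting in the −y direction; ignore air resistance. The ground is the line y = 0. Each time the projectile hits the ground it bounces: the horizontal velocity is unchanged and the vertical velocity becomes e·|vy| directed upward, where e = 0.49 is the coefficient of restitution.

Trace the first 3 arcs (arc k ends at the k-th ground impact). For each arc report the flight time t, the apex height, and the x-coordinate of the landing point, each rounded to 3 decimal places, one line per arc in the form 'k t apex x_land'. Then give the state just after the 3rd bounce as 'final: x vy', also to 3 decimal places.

Arc 1: start y=14.630, vy=5.470 → t=2.343, apex=16.126, x_land=12.980, impact vy=-17.959
  bounce: vy ← 0.49·17.959 = 8.800
Arc 2: start y=0.000, vy=8.800 → t=1.760, apex=3.872, x_land=22.730, impact vy=-8.800
  bounce: vy ← 0.49·8.800 = 4.312
Arc 3: start y=0.000, vy=4.312 → t=0.862, apex=0.930, x_land=27.507, impact vy=-4.312
  bounce: vy ← 0.49·4.312 = 2.113

1 2.343 16.126 12.980
2 1.760 3.872 22.730
3 0.862 0.930 27.507
final: 27.507 2.113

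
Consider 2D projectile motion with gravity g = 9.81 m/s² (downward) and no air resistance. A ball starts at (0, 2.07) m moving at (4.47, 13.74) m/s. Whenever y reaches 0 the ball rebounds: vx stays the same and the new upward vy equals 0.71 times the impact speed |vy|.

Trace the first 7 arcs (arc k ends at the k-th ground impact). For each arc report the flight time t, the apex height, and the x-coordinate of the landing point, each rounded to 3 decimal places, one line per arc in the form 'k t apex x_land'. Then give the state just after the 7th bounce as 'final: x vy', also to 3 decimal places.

Arc 1: start y=2.070, vy=13.740 → t=2.945, apex=11.692, x_land=13.162, impact vy=-15.146
  bounce: vy ← 0.71·15.146 = 10.754
Arc 2: start y=0.000, vy=10.754 → t=2.192, apex=5.894, x_land=22.962, impact vy=-10.754
  bounce: vy ← 0.71·10.754 = 7.635
Arc 3: start y=0.000, vy=7.635 → t=1.557, apex=2.971, x_land=29.920, impact vy=-7.635
  bounce: vy ← 0.71·7.635 = 5.421
Arc 4: start y=0.000, vy=5.421 → t=1.105, apex=1.498, x_land=34.860, impact vy=-5.421
  bounce: vy ← 0.71·5.421 = 3.849
Arc 5: start y=0.000, vy=3.849 → t=0.785, apex=0.755, x_land=38.368, impact vy=-3.849
  bounce: vy ← 0.71·3.849 = 2.733
Arc 6: start y=0.000, vy=2.733 → t=0.557, apex=0.381, x_land=40.858, impact vy=-2.733
  bounce: vy ← 0.71·2.733 = 1.940
Arc 7: start y=0.000, vy=1.940 → t=0.396, apex=0.192, x_land=42.626, impact vy=-1.940
  bounce: vy ← 0.71·1.940 = 1.378

1 2.945 11.692 13.162
2 2.192 5.894 22.962
3 1.557 2.971 29.920
4 1.105 1.498 34.860
5 0.785 0.755 38.368
6 0.557 0.381 40.858
7 0.396 0.192 42.626
final: 42.626 1.378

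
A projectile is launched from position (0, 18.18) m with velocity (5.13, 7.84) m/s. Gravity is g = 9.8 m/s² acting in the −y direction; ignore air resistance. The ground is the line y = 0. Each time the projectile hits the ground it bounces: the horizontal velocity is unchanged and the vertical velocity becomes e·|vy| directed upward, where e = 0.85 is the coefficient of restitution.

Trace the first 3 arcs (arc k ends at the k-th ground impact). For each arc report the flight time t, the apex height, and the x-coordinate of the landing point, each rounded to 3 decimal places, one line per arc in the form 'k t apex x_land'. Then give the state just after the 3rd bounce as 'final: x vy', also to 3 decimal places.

Arc 1: start y=18.180, vy=7.840 → t=2.886, apex=21.316, x_land=14.804, impact vy=-20.440
  bounce: vy ← 0.85·20.440 = 17.374
Arc 2: start y=0.000, vy=17.374 → t=3.546, apex=15.401, x_land=32.993, impact vy=-17.374
  bounce: vy ← 0.85·17.374 = 14.768
Arc 3: start y=0.000, vy=14.768 → t=3.014, apex=11.127, x_land=48.454, impact vy=-14.768
  bounce: vy ← 0.85·14.768 = 12.553

1 2.886 21.316 14.804
2 3.546 15.401 32.993
3 3.014 11.127 48.454
final: 48.454 12.553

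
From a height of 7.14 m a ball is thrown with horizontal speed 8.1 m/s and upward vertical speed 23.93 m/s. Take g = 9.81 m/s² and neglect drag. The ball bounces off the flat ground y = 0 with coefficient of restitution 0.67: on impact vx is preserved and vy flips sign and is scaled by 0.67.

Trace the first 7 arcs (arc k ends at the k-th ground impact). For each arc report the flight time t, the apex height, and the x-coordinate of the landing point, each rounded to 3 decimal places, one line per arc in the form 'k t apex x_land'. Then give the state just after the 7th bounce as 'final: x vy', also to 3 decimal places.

Arc 1: start y=7.140, vy=23.930 → t=5.161, apex=36.327, x_land=41.802, impact vy=-26.697
  bounce: vy ← 0.67·26.697 = 17.887
Arc 2: start y=0.000, vy=17.887 → t=3.647, apex=16.307, x_land=71.340, impact vy=-17.887
  bounce: vy ← 0.67·17.887 = 11.984
Arc 3: start y=0.000, vy=11.984 → t=2.443, apex=7.320, x_land=91.131, impact vy=-11.984
  bounce: vy ← 0.67·11.984 = 8.029
Arc 4: start y=0.000, vy=8.029 → t=1.637, apex=3.286, x_land=104.391, impact vy=-8.029
  bounce: vy ← 0.67·8.029 = 5.380
Arc 5: start y=0.000, vy=5.380 → t=1.097, apex=1.475, x_land=113.275, impact vy=-5.380
  bounce: vy ← 0.67·5.380 = 3.604
Arc 6: start y=0.000, vy=3.604 → t=0.735, apex=0.662, x_land=119.227, impact vy=-3.604
  bounce: vy ← 0.67·3.604 = 2.415
Arc 7: start y=0.000, vy=2.415 → t=0.492, apex=0.297, x_land=123.215, impact vy=-2.415
  bounce: vy ← 0.67·2.415 = 1.618

1 5.161 36.327 41.802
2 3.647 16.307 71.340
3 2.443 7.320 91.131
4 1.637 3.286 104.391
5 1.097 1.475 113.275
6 0.735 0.662 119.227
7 0.492 0.297 123.215
final: 123.215 1.618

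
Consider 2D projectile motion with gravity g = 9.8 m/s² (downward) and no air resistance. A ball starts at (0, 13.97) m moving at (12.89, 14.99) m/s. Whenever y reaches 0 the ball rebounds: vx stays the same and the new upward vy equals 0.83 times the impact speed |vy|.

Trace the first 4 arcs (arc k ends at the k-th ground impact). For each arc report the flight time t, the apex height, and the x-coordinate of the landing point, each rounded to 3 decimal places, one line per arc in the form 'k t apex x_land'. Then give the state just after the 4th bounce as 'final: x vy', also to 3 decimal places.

1 3.808 25.434 49.084
2 3.782 17.522 97.834
3 3.139 12.071 138.296
4 2.605 8.315 171.880
final: 171.880 10.596

Arc 1: start y=13.970, vy=14.990 → t=3.808, apex=25.434, x_land=49.084, impact vy=-22.327
  bounce: vy ← 0.83·22.327 = 18.532
Arc 2: start y=0.000, vy=18.532 → t=3.782, apex=17.522, x_land=97.834, impact vy=-18.532
  bounce: vy ← 0.83·18.532 = 15.381
Arc 3: start y=0.000, vy=15.381 → t=3.139, apex=12.071, x_land=138.296, impact vy=-15.381
  bounce: vy ← 0.83·15.381 = 12.767
Arc 4: start y=0.000, vy=12.767 → t=2.605, apex=8.315, x_land=171.880, impact vy=-12.767
  bounce: vy ← 0.83·12.767 = 10.596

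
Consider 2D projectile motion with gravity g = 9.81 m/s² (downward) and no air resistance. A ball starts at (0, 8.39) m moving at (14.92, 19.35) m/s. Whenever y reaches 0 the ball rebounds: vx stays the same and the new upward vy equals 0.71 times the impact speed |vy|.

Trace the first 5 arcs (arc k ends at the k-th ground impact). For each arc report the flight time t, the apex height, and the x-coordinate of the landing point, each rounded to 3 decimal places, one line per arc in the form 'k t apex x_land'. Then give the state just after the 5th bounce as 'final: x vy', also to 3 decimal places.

Arc 1: start y=8.390, vy=19.350 → t=4.339, apex=27.474, x_land=64.740, impact vy=-23.217
  bounce: vy ← 0.71·23.217 = 16.484
Arc 2: start y=0.000, vy=16.484 → t=3.361, apex=13.850, x_land=114.882, impact vy=-16.484
  bounce: vy ← 0.71·16.484 = 11.704
Arc 3: start y=0.000, vy=11.704 → t=2.386, apex=6.982, x_land=150.482, impact vy=-11.704
  bounce: vy ← 0.71·11.704 = 8.310
Arc 4: start y=0.000, vy=8.310 → t=1.694, apex=3.519, x_land=175.758, impact vy=-8.310
  bounce: vy ← 0.71·8.310 = 5.900
Arc 5: start y=0.000, vy=5.900 → t=1.203, apex=1.774, x_land=193.704, impact vy=-5.900
  bounce: vy ← 0.71·5.900 = 4.189

1 4.339 27.474 64.740
2 3.361 13.850 114.882
3 2.386 6.982 150.482
4 1.694 3.519 175.758
5 1.203 1.774 193.704
final: 193.704 4.189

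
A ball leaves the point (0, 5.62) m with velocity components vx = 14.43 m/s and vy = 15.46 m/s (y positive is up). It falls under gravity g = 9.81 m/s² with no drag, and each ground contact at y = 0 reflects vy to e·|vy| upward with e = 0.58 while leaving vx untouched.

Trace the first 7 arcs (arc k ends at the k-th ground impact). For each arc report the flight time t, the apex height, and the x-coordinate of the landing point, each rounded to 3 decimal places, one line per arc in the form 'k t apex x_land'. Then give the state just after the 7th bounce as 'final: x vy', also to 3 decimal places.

1 3.481 17.802 50.231
2 2.210 5.989 82.120
3 1.282 2.015 100.616
4 0.743 0.678 111.343
5 0.431 0.228 117.565
6 0.250 0.077 121.174
7 0.145 0.026 123.267
final: 123.267 0.413

Arc 1: start y=5.620, vy=15.460 → t=3.481, apex=17.802, x_land=50.231, impact vy=-18.689
  bounce: vy ← 0.58·18.689 = 10.840
Arc 2: start y=0.000, vy=10.840 → t=2.210, apex=5.989, x_land=82.120, impact vy=-10.840
  bounce: vy ← 0.58·10.840 = 6.287
Arc 3: start y=0.000, vy=6.287 → t=1.282, apex=2.015, x_land=100.616, impact vy=-6.287
  bounce: vy ← 0.58·6.287 = 3.646
Arc 4: start y=0.000, vy=3.646 → t=0.743, apex=0.678, x_land=111.343, impact vy=-3.646
  bounce: vy ← 0.58·3.646 = 2.115
Arc 5: start y=0.000, vy=2.115 → t=0.431, apex=0.228, x_land=117.565, impact vy=-2.115
  bounce: vy ← 0.58·2.115 = 1.227
Arc 6: start y=0.000, vy=1.227 → t=0.250, apex=0.077, x_land=121.174, impact vy=-1.227
  bounce: vy ← 0.58·1.227 = 0.711
Arc 7: start y=0.000, vy=0.711 → t=0.145, apex=0.026, x_land=123.267, impact vy=-0.711
  bounce: vy ← 0.58·0.711 = 0.413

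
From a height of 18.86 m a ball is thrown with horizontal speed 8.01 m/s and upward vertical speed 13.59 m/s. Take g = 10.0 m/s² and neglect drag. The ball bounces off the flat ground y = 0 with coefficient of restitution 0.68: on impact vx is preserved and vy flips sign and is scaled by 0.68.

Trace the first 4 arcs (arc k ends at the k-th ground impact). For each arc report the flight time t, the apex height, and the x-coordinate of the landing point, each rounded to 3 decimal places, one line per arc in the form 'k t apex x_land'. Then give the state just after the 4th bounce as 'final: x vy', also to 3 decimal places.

Arc 1: start y=18.860, vy=13.590 → t=3.729, apex=28.094, x_land=29.873, impact vy=-23.704
  bounce: vy ← 0.68·23.704 = 16.119
Arc 2: start y=0.000, vy=16.119 → t=3.224, apex=12.991, x_land=55.695, impact vy=-16.119
  bounce: vy ← 0.68·16.119 = 10.961
Arc 3: start y=0.000, vy=10.961 → t=2.192, apex=6.007, x_land=73.254, impact vy=-10.961
  bounce: vy ← 0.68·10.961 = 7.453
Arc 4: start y=0.000, vy=7.453 → t=1.491, apex=2.778, x_land=85.195, impact vy=-7.453
  bounce: vy ← 0.68·7.453 = 5.068

1 3.729 28.094 29.873
2 3.224 12.991 55.695
3 2.192 6.007 73.254
4 1.491 2.778 85.195
final: 85.195 5.068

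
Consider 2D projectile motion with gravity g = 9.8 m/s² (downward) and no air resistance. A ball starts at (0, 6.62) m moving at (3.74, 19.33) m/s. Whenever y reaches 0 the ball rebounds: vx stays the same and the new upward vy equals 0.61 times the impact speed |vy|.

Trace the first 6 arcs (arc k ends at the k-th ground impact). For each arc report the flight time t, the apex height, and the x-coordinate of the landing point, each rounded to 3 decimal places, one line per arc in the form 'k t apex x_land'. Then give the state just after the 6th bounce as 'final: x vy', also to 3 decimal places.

Arc 1: start y=6.620, vy=19.330 → t=4.262, apex=25.684, x_land=15.939, impact vy=-22.437
  bounce: vy ← 0.61·22.437 = 13.686
Arc 2: start y=0.000, vy=13.686 → t=2.793, apex=9.557, x_land=26.386, impact vy=-13.686
  bounce: vy ← 0.61·13.686 = 8.349
Arc 3: start y=0.000, vy=8.349 → t=1.704, apex=3.556, x_land=32.758, impact vy=-8.349
  bounce: vy ← 0.61·8.349 = 5.093
Arc 4: start y=0.000, vy=5.093 → t=1.039, apex=1.323, x_land=36.645, impact vy=-5.093
  bounce: vy ← 0.61·5.093 = 3.107
Arc 5: start y=0.000, vy=3.107 → t=0.634, apex=0.492, x_land=39.016, impact vy=-3.107
  bounce: vy ← 0.61·3.107 = 1.895
Arc 6: start y=0.000, vy=1.895 → t=0.387, apex=0.183, x_land=40.463, impact vy=-1.895
  bounce: vy ← 0.61·1.895 = 1.156

1 4.262 25.684 15.939
2 2.793 9.557 26.386
3 1.704 3.556 32.758
4 1.039 1.323 36.645
5 0.634 0.492 39.016
6 0.387 0.183 40.463
final: 40.463 1.156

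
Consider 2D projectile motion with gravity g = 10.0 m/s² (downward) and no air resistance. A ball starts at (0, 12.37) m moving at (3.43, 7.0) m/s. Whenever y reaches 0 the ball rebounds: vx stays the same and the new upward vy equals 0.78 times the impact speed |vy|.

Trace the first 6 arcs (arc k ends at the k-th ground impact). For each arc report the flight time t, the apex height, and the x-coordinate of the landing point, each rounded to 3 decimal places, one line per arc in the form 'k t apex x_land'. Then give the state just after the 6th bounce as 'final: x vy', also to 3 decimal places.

Arc 1: start y=12.370, vy=7.000 → t=2.422, apex=14.820, x_land=8.306, impact vy=-17.216
  bounce: vy ← 0.78·17.216 = 13.429
Arc 2: start y=0.000, vy=13.429 → t=2.686, apex=9.016, x_land=17.518, impact vy=-13.429
  bounce: vy ← 0.78·13.429 = 10.474
Arc 3: start y=0.000, vy=10.474 → t=2.095, apex=5.486, x_land=24.704, impact vy=-10.474
  bounce: vy ← 0.78·10.474 = 8.170
Arc 4: start y=0.000, vy=8.170 → t=1.634, apex=3.337, x_land=30.308, impact vy=-8.170
  bounce: vy ← 0.78·8.170 = 6.373
Arc 5: start y=0.000, vy=6.373 → t=1.275, apex=2.031, x_land=34.680, impact vy=-6.373
  bounce: vy ← 0.78·6.373 = 4.971
Arc 6: start y=0.000, vy=4.971 → t=0.994, apex=1.235, x_land=38.090, impact vy=-4.971
  bounce: vy ← 0.78·4.971 = 3.877

1 2.422 14.820 8.306
2 2.686 9.016 17.518
3 2.095 5.486 24.704
4 1.634 3.337 30.308
5 1.275 2.031 34.680
6 0.994 1.235 38.090
final: 38.090 3.877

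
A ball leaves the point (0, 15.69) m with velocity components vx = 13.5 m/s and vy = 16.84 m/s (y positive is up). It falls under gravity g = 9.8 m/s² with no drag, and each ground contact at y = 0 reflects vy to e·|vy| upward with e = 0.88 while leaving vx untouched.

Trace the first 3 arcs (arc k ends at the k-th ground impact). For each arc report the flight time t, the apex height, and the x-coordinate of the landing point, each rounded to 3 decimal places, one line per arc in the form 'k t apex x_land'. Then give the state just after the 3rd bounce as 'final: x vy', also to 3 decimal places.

1 4.199 30.159 56.690
2 4.366 23.355 115.636
3 3.842 18.086 167.508
final: 167.508 16.568

Arc 1: start y=15.690, vy=16.840 → t=4.199, apex=30.159, x_land=56.690, impact vy=-24.313
  bounce: vy ← 0.88·24.313 = 21.395
Arc 2: start y=0.000, vy=21.395 → t=4.366, apex=23.355, x_land=115.636, impact vy=-21.395
  bounce: vy ← 0.88·21.395 = 18.828
Arc 3: start y=0.000, vy=18.828 → t=3.842, apex=18.086, x_land=167.508, impact vy=-18.828
  bounce: vy ← 0.88·18.828 = 16.568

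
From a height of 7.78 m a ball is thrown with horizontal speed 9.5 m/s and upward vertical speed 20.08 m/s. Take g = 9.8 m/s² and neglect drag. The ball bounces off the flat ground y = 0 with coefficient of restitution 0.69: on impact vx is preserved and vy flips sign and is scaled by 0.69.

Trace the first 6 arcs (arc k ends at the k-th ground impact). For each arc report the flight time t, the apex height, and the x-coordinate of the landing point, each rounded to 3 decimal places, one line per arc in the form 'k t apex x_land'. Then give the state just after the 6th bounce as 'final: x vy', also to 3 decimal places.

1 4.454 28.352 42.317
2 3.319 13.498 73.852
3 2.290 6.427 95.611
4 1.580 3.060 110.625
5 1.090 1.457 120.985
6 0.752 0.694 128.133
final: 128.133 2.544

Arc 1: start y=7.780, vy=20.080 → t=4.454, apex=28.352, x_land=42.317, impact vy=-23.573
  bounce: vy ← 0.69·23.573 = 16.265
Arc 2: start y=0.000, vy=16.265 → t=3.319, apex=13.498, x_land=73.852, impact vy=-16.265
  bounce: vy ← 0.69·16.265 = 11.223
Arc 3: start y=0.000, vy=11.223 → t=2.290, apex=6.427, x_land=95.611, impact vy=-11.223
  bounce: vy ← 0.69·11.223 = 7.744
Arc 4: start y=0.000, vy=7.744 → t=1.580, apex=3.060, x_land=110.625, impact vy=-7.744
  bounce: vy ← 0.69·7.744 = 5.343
Arc 5: start y=0.000, vy=5.343 → t=1.090, apex=1.457, x_land=120.985, impact vy=-5.343
  bounce: vy ← 0.69·5.343 = 3.687
Arc 6: start y=0.000, vy=3.687 → t=0.752, apex=0.694, x_land=128.133, impact vy=-3.687
  bounce: vy ← 0.69·3.687 = 2.544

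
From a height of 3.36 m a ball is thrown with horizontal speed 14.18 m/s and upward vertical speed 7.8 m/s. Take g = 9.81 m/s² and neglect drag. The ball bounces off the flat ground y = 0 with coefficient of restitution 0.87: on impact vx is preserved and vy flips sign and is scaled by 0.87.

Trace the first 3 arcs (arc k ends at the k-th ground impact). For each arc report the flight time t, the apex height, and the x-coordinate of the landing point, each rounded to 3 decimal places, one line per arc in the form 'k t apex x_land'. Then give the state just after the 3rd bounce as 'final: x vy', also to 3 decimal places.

1 1.943 6.461 27.549
2 1.997 4.890 55.866
3 1.737 3.701 80.502
final: 80.502 7.414

Arc 1: start y=3.360, vy=7.800 → t=1.943, apex=6.461, x_land=27.549, impact vy=-11.259
  bounce: vy ← 0.87·11.259 = 9.795
Arc 2: start y=0.000, vy=9.795 → t=1.997, apex=4.890, x_land=55.866, impact vy=-9.795
  bounce: vy ← 0.87·9.795 = 8.522
Arc 3: start y=0.000, vy=8.522 → t=1.737, apex=3.701, x_land=80.502, impact vy=-8.522
  bounce: vy ← 0.87·8.522 = 7.414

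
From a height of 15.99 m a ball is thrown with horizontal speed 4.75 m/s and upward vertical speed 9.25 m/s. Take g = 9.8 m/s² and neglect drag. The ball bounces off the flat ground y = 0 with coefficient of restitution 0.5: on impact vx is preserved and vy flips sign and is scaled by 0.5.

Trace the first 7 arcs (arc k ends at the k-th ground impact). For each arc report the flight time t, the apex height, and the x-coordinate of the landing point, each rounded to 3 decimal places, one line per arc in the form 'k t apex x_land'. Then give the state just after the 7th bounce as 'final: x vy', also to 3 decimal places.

1 2.982 20.355 14.165
2 2.038 5.089 23.846
3 1.019 1.272 28.687
4 0.510 0.318 31.107
5 0.255 0.080 32.317
6 0.127 0.020 32.922
7 0.064 0.005 33.225
final: 33.225 0.156

Arc 1: start y=15.990, vy=9.250 → t=2.982, apex=20.355, x_land=14.165, impact vy=-19.974
  bounce: vy ← 0.5·19.974 = 9.987
Arc 2: start y=0.000, vy=9.987 → t=2.038, apex=5.089, x_land=23.846, impact vy=-9.987
  bounce: vy ← 0.5·9.987 = 4.994
Arc 3: start y=0.000, vy=4.994 → t=1.019, apex=1.272, x_land=28.687, impact vy=-4.994
  bounce: vy ← 0.5·4.994 = 2.497
Arc 4: start y=0.000, vy=2.497 → t=0.510, apex=0.318, x_land=31.107, impact vy=-2.497
  bounce: vy ← 0.5·2.497 = 1.248
Arc 5: start y=0.000, vy=1.248 → t=0.255, apex=0.080, x_land=32.317, impact vy=-1.248
  bounce: vy ← 0.5·1.248 = 0.624
Arc 6: start y=0.000, vy=0.624 → t=0.127, apex=0.020, x_land=32.922, impact vy=-0.624
  bounce: vy ← 0.5·0.624 = 0.312
Arc 7: start y=0.000, vy=0.312 → t=0.064, apex=0.005, x_land=33.225, impact vy=-0.312
  bounce: vy ← 0.5·0.312 = 0.156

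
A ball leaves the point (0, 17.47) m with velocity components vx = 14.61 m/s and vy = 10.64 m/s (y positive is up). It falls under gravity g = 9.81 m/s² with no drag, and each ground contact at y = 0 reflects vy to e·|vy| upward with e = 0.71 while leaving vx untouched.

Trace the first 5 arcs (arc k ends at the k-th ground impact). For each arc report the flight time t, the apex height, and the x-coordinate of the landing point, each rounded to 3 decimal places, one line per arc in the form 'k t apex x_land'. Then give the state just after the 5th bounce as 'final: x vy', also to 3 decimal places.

Arc 1: start y=17.470, vy=10.640 → t=3.261, apex=23.240, x_land=47.648, impact vy=-21.353
  bounce: vy ← 0.71·21.353 = 15.161
Arc 2: start y=0.000, vy=15.161 → t=3.091, apex=11.715, x_land=92.806, impact vy=-15.161
  bounce: vy ← 0.71·15.161 = 10.764
Arc 3: start y=0.000, vy=10.764 → t=2.195, apex=5.906, x_land=124.869, impact vy=-10.764
  bounce: vy ← 0.71·10.764 = 7.643
Arc 4: start y=0.000, vy=7.643 → t=1.558, apex=2.977, x_land=147.633, impact vy=-7.643
  bounce: vy ← 0.71·7.643 = 5.426
Arc 5: start y=0.000, vy=5.426 → t=1.106, apex=1.501, x_land=163.796, impact vy=-5.426
  bounce: vy ← 0.71·5.426 = 3.853

1 3.261 23.240 47.648
2 3.091 11.715 92.806
3 2.195 5.906 124.869
4 1.558 2.977 147.633
5 1.106 1.501 163.796
final: 163.796 3.853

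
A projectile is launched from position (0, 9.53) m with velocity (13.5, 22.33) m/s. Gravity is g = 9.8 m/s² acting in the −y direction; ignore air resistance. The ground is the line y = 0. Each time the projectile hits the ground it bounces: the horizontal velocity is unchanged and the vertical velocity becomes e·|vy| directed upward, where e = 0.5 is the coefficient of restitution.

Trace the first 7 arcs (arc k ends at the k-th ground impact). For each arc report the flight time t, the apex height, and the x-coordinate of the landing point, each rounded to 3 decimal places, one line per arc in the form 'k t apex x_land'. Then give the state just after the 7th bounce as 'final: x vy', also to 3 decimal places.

Arc 1: start y=9.530, vy=22.330 → t=4.950, apex=34.970, x_land=66.826, impact vy=-26.180
  bounce: vy ← 0.5·26.180 = 13.090
Arc 2: start y=0.000, vy=13.090 → t=2.671, apex=8.743, x_land=102.891, impact vy=-13.090
  bounce: vy ← 0.5·13.090 = 6.545
Arc 3: start y=0.000, vy=6.545 → t=1.336, apex=2.186, x_land=120.923, impact vy=-6.545
  bounce: vy ← 0.5·6.545 = 3.273
Arc 4: start y=0.000, vy=3.273 → t=0.668, apex=0.546, x_land=129.939, impact vy=-3.273
  bounce: vy ← 0.5·3.273 = 1.636
Arc 5: start y=0.000, vy=1.636 → t=0.334, apex=0.137, x_land=134.447, impact vy=-1.636
  bounce: vy ← 0.5·1.636 = 0.818
Arc 6: start y=0.000, vy=0.818 → t=0.167, apex=0.034, x_land=136.701, impact vy=-0.818
  bounce: vy ← 0.5·0.818 = 0.409
Arc 7: start y=0.000, vy=0.409 → t=0.083, apex=0.009, x_land=137.828, impact vy=-0.409
  bounce: vy ← 0.5·0.409 = 0.205

1 4.950 34.970 66.826
2 2.671 8.743 102.891
3 1.336 2.186 120.923
4 0.668 0.546 129.939
5 0.334 0.137 134.447
6 0.167 0.034 136.701
7 0.083 0.009 137.828
final: 137.828 0.205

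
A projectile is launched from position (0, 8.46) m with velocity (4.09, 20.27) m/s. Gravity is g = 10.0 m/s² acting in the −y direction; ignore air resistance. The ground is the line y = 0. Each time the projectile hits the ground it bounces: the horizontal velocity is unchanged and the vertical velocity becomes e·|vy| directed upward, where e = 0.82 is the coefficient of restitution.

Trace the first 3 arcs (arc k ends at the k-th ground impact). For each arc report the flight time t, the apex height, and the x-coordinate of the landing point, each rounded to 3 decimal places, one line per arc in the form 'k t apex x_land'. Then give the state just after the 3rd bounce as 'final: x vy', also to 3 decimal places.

1 4.435 29.004 18.141
2 3.950 19.502 34.296
3 3.239 13.113 47.543
final: 47.543 13.280

Arc 1: start y=8.460, vy=20.270 → t=4.435, apex=29.004, x_land=18.141, impact vy=-24.085
  bounce: vy ← 0.82·24.085 = 19.749
Arc 2: start y=0.000, vy=19.749 → t=3.950, apex=19.502, x_land=34.296, impact vy=-19.749
  bounce: vy ← 0.82·19.749 = 16.195
Arc 3: start y=0.000, vy=16.195 → t=3.239, apex=13.113, x_land=47.543, impact vy=-16.195
  bounce: vy ← 0.82·16.195 = 13.280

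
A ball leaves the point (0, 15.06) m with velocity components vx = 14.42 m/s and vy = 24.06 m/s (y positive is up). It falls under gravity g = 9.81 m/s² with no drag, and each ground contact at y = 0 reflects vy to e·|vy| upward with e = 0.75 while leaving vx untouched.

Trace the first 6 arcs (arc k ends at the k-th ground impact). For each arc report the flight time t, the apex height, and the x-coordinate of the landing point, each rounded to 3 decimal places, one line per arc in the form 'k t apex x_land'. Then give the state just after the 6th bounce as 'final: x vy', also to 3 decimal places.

Arc 1: start y=15.060, vy=24.060 → t=5.467, apex=44.565, x_land=78.832, impact vy=-29.570
  bounce: vy ← 0.75·29.570 = 22.177
Arc 2: start y=0.000, vy=22.177 → t=4.521, apex=25.068, x_land=144.029, impact vy=-22.177
  bounce: vy ← 0.75·22.177 = 16.633
Arc 3: start y=0.000, vy=16.633 → t=3.391, apex=14.101, x_land=192.928, impact vy=-16.633
  bounce: vy ← 0.75·16.633 = 12.475
Arc 4: start y=0.000, vy=12.475 → t=2.543, apex=7.932, x_land=229.602, impact vy=-12.475
  bounce: vy ← 0.75·12.475 = 9.356
Arc 5: start y=0.000, vy=9.356 → t=1.907, apex=4.462, x_land=257.107, impact vy=-9.356
  bounce: vy ← 0.75·9.356 = 7.017
Arc 6: start y=0.000, vy=7.017 → t=1.431, apex=2.510, x_land=277.736, impact vy=-7.017
  bounce: vy ← 0.75·7.017 = 5.263

1 5.467 44.565 78.832
2 4.521 25.068 144.029
3 3.391 14.101 192.928
4 2.543 7.932 229.602
5 1.907 4.462 257.107
6 1.431 2.510 277.736
final: 277.736 5.263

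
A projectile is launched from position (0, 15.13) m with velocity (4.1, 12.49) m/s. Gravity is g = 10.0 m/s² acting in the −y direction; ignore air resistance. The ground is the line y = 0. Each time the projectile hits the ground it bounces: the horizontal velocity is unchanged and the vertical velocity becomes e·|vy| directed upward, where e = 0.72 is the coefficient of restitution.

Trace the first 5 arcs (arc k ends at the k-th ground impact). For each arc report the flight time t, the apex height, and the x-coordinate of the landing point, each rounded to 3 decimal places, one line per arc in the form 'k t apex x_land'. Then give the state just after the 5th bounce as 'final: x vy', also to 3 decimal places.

1 3.390 22.930 13.901
2 3.084 11.887 26.544
3 2.220 6.162 35.648
4 1.599 3.194 42.202
5 1.151 1.656 46.921
final: 46.921 4.144

Arc 1: start y=15.130, vy=12.490 → t=3.390, apex=22.930, x_land=13.901, impact vy=-21.415
  bounce: vy ← 0.72·21.415 = 15.419
Arc 2: start y=0.000, vy=15.419 → t=3.084, apex=11.887, x_land=26.544, impact vy=-15.419
  bounce: vy ← 0.72·15.419 = 11.102
Arc 3: start y=0.000, vy=11.102 → t=2.220, apex=6.162, x_land=35.648, impact vy=-11.102
  bounce: vy ← 0.72·11.102 = 7.993
Arc 4: start y=0.000, vy=7.993 → t=1.599, apex=3.194, x_land=42.202, impact vy=-7.993
  bounce: vy ← 0.72·7.993 = 5.755
Arc 5: start y=0.000, vy=5.755 → t=1.151, apex=1.656, x_land=46.921, impact vy=-5.755
  bounce: vy ← 0.72·5.755 = 4.144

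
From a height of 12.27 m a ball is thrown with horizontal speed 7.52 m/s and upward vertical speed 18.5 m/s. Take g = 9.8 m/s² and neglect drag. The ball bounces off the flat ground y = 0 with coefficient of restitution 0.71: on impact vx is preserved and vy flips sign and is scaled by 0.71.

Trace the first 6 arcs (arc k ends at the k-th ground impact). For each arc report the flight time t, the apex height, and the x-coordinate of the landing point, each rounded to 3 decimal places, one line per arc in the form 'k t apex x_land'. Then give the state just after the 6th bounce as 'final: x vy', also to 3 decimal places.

1 4.351 29.732 32.720
2 3.498 14.988 59.023
3 2.483 7.555 77.699
4 1.763 3.809 90.959
5 1.252 1.920 100.373
6 0.889 0.968 107.058
final: 107.058 3.092

Arc 1: start y=12.270, vy=18.500 → t=4.351, apex=29.732, x_land=32.720, impact vy=-24.140
  bounce: vy ← 0.71·24.140 = 17.139
Arc 2: start y=0.000, vy=17.139 → t=3.498, apex=14.988, x_land=59.023, impact vy=-17.139
  bounce: vy ← 0.71·17.139 = 12.169
Arc 3: start y=0.000, vy=12.169 → t=2.483, apex=7.555, x_land=77.699, impact vy=-12.169
  bounce: vy ← 0.71·12.169 = 8.640
Arc 4: start y=0.000, vy=8.640 → t=1.763, apex=3.809, x_land=90.959, impact vy=-8.640
  bounce: vy ← 0.71·8.640 = 6.134
Arc 5: start y=0.000, vy=6.134 → t=1.252, apex=1.920, x_land=100.373, impact vy=-6.134
  bounce: vy ← 0.71·6.134 = 4.355
Arc 6: start y=0.000, vy=4.355 → t=0.889, apex=0.968, x_land=107.058, impact vy=-4.355
  bounce: vy ← 0.71·4.355 = 3.092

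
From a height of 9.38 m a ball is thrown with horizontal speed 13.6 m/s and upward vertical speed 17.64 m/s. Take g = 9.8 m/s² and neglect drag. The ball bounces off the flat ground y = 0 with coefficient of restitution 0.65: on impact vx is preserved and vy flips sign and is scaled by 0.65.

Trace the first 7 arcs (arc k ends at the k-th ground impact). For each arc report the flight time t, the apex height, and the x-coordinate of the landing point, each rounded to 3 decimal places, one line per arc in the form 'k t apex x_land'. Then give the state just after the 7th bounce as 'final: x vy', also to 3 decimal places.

Arc 1: start y=9.380, vy=17.640 → t=4.070, apex=25.256, x_land=55.356, impact vy=-22.249
  bounce: vy ← 0.65·22.249 = 14.462
Arc 2: start y=0.000, vy=14.462 → t=2.951, apex=10.671, x_land=95.495, impact vy=-14.462
  bounce: vy ← 0.65·14.462 = 9.400
Arc 3: start y=0.000, vy=9.400 → t=1.918, apex=4.508, x_land=121.585, impact vy=-9.400
  bounce: vy ← 0.65·9.400 = 6.110
Arc 4: start y=0.000, vy=6.110 → t=1.247, apex=1.905, x_land=138.544, impact vy=-6.110
  bounce: vy ← 0.65·6.110 = 3.972
Arc 5: start y=0.000, vy=3.972 → t=0.811, apex=0.805, x_land=149.567, impact vy=-3.972
  bounce: vy ← 0.65·3.972 = 2.582
Arc 6: start y=0.000, vy=2.582 → t=0.527, apex=0.340, x_land=156.732, impact vy=-2.582
  bounce: vy ← 0.65·2.582 = 1.678
Arc 7: start y=0.000, vy=1.678 → t=0.342, apex=0.144, x_land=161.390, impact vy=-1.678
  bounce: vy ← 0.65·1.678 = 1.091

1 4.070 25.256 55.356
2 2.951 10.671 95.495
3 1.918 4.508 121.585
4 1.247 1.905 138.544
5 0.811 0.805 149.567
6 0.527 0.340 156.732
7 0.342 0.144 161.390
final: 161.390 1.091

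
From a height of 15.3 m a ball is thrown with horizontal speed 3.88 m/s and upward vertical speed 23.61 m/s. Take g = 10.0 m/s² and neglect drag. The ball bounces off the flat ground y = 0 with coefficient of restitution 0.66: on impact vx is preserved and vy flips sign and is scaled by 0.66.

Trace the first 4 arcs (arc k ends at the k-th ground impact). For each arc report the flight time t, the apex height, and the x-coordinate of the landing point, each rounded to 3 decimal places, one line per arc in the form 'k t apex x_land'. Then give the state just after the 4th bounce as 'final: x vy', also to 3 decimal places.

1 5.299 43.172 20.562
2 3.879 18.806 35.611
3 2.560 8.192 45.544
4 1.690 3.568 52.099
final: 52.099 5.576

Arc 1: start y=15.300, vy=23.610 → t=5.299, apex=43.172, x_land=20.562, impact vy=-29.384
  bounce: vy ← 0.66·29.384 = 19.394
Arc 2: start y=0.000, vy=19.394 → t=3.879, apex=18.806, x_land=35.611, impact vy=-19.394
  bounce: vy ← 0.66·19.394 = 12.800
Arc 3: start y=0.000, vy=12.800 → t=2.560, apex=8.192, x_land=45.544, impact vy=-12.800
  bounce: vy ← 0.66·12.800 = 8.448
Arc 4: start y=0.000, vy=8.448 → t=1.690, apex=3.568, x_land=52.099, impact vy=-8.448
  bounce: vy ← 0.66·8.448 = 5.576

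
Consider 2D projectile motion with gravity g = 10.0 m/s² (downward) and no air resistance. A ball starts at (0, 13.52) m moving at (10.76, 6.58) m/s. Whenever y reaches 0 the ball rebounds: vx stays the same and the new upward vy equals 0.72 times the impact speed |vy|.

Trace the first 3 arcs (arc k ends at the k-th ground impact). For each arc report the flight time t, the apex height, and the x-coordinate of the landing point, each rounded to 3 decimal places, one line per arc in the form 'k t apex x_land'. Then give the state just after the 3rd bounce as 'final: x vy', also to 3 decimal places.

Arc 1: start y=13.520, vy=6.580 → t=2.429, apex=15.685, x_land=26.138, impact vy=-17.711
  bounce: vy ← 0.72·17.711 = 12.752
Arc 2: start y=0.000, vy=12.752 → t=2.550, apex=8.131, x_land=53.580, impact vy=-12.752
  bounce: vy ← 0.72·12.752 = 9.182
Arc 3: start y=0.000, vy=9.182 → t=1.836, apex=4.215, x_land=73.339, impact vy=-9.182
  bounce: vy ← 0.72·9.182 = 6.611

1 2.429 15.685 26.138
2 2.550 8.131 53.580
3 1.836 4.215 73.339
final: 73.339 6.611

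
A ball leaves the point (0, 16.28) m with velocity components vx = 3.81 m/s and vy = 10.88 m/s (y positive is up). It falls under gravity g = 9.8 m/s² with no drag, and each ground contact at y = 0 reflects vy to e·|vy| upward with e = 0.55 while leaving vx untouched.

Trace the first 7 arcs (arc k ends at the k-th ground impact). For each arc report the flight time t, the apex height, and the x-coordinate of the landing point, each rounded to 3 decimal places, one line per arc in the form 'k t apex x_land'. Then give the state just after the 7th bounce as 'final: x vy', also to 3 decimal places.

Arc 1: start y=16.280, vy=10.880 → t=3.244, apex=22.320, x_land=12.361, impact vy=-20.916
  bounce: vy ← 0.55·20.916 = 11.504
Arc 2: start y=0.000, vy=11.504 → t=2.348, apex=6.752, x_land=21.306, impact vy=-11.504
  bounce: vy ← 0.55·11.504 = 6.327
Arc 3: start y=0.000, vy=6.327 → t=1.291, apex=2.042, x_land=26.226, impact vy=-6.327
  bounce: vy ← 0.55·6.327 = 3.480
Arc 4: start y=0.000, vy=3.480 → t=0.710, apex=0.618, x_land=28.931, impact vy=-3.480
  bounce: vy ← 0.55·3.480 = 1.914
Arc 5: start y=0.000, vy=1.914 → t=0.391, apex=0.187, x_land=30.419, impact vy=-1.914
  bounce: vy ← 0.55·1.914 = 1.053
Arc 6: start y=0.000, vy=1.053 → t=0.215, apex=0.057, x_land=31.238, impact vy=-1.053
  bounce: vy ← 0.55·1.053 = 0.579
Arc 7: start y=0.000, vy=0.579 → t=0.118, apex=0.017, x_land=31.688, impact vy=-0.579
  bounce: vy ← 0.55·0.579 = 0.318

1 3.244 22.320 12.361
2 2.348 6.752 21.306
3 1.291 2.042 26.226
4 0.710 0.618 28.931
5 0.391 0.187 30.419
6 0.215 0.057 31.238
7 0.118 0.017 31.688
final: 31.688 0.318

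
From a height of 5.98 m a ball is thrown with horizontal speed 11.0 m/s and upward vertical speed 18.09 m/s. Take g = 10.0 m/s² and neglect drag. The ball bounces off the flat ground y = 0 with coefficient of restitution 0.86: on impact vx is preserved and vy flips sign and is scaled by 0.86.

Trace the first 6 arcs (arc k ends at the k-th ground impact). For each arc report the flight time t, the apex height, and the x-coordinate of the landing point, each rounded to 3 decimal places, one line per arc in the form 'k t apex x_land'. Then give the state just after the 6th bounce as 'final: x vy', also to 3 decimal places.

1 3.923 22.342 43.152
2 3.636 16.524 83.146
3 3.127 12.221 117.542
4 2.689 9.039 147.122
5 2.313 6.685 172.560
6 1.989 4.944 194.438
final: 194.438 8.552

Arc 1: start y=5.980, vy=18.090 → t=3.923, apex=22.342, x_land=43.152, impact vy=-21.139
  bounce: vy ← 0.86·21.139 = 18.179
Arc 2: start y=0.000, vy=18.179 → t=3.636, apex=16.524, x_land=83.146, impact vy=-18.179
  bounce: vy ← 0.86·18.179 = 15.634
Arc 3: start y=0.000, vy=15.634 → t=3.127, apex=12.221, x_land=117.542, impact vy=-15.634
  bounce: vy ← 0.86·15.634 = 13.445
Arc 4: start y=0.000, vy=13.445 → t=2.689, apex=9.039, x_land=147.122, impact vy=-13.445
  bounce: vy ← 0.86·13.445 = 11.563
Arc 5: start y=0.000, vy=11.563 → t=2.313, apex=6.685, x_land=172.560, impact vy=-11.563
  bounce: vy ← 0.86·11.563 = 9.944
Arc 6: start y=0.000, vy=9.944 → t=1.989, apex=4.944, x_land=194.438, impact vy=-9.944
  bounce: vy ← 0.86·9.944 = 8.552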